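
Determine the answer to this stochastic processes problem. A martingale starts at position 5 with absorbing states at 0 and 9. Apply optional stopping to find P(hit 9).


By optional stopping theorem: E(M at tau) = M(0) = 5
P(hit 9)*9 + P(hit 0)*0 = 5
P(hit 9) = (5 - 0)/(9 - 0) = 5/9 = 0.5556

0.5556


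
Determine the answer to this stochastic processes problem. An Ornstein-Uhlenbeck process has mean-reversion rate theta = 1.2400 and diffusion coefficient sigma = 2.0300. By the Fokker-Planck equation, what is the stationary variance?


Stationary variance = sigma^2 / (2*theta)
= 2.0300^2 / (2*1.2400)
= 4.1209 / 2.4800
= 1.6617

1.6617


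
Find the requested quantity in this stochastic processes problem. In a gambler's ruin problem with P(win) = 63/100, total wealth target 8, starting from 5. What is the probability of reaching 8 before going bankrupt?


Gambler's ruin formula:
r = q/p = 0.3700/0.6300 = 0.5873
P(win) = (1 - r^i)/(1 - r^N)
= (1 - 0.5873^5)/(1 - 0.5873^8)
= 0.9435

0.9435


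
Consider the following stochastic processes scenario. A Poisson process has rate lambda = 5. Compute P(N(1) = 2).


P(N(t)=k) = (lambda*t)^k * exp(-lambda*t) / k!
lambda*t = 5
= 5^2 * exp(-5) / 2!
= 25 * 0.0067 / 2
= 0.0842

0.0842


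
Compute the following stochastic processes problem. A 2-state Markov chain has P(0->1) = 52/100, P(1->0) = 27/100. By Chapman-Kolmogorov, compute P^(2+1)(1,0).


P^3 = P^2 * P^1
Computing via matrix multiplication of the transition matrix.
Entry (1,0) of P^3 = 0.3386

0.3386


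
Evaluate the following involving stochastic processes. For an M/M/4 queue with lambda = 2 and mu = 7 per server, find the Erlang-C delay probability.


a = lambda/mu = 0.2857
rho = a/c = 0.0714
Erlang-C formula applied:
C(c,a) = 2.2471e-04

2.2471e-04


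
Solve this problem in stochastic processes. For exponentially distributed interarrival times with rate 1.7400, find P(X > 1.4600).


P(X > t) = exp(-lambda * t)
= exp(-1.7400 * 1.4600)
= exp(-2.5404) = 0.0788

0.0788


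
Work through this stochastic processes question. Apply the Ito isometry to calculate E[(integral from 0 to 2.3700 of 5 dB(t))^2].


By Ito isometry: E[(int f dB)^2] = int f^2 dt
= 5^2 * 2.3700
= 25 * 2.3700 = 59.2500

59.2500


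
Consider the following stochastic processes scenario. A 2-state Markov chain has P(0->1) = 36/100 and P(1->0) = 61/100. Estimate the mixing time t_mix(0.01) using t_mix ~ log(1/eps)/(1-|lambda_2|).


lambda_2 = |1 - p01 - p10| = |1 - 0.3600 - 0.6100| = 0.0300
t_mix ~ log(1/eps)/(1 - |lambda_2|)
= log(100)/(1 - 0.0300) = 4.6052/0.9700
= 4.7476

4.7476


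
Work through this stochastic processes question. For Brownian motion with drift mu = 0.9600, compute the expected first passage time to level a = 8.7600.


Expected first passage time = a/mu
= 8.7600/0.9600
= 9.1250

9.1250


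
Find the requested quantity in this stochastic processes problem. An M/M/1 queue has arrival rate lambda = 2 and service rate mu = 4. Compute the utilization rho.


rho = lambda/mu
= 2/4
= 0.5000

0.5000


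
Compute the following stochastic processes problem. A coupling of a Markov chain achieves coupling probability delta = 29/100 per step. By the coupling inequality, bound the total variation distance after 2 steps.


TV distance bound <= (1-delta)^n
= (1 - 0.2900)^2
= 0.7100^2
= 0.5041

0.5041


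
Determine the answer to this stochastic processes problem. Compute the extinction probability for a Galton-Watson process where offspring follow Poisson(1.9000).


Since mu = 1.9000 > 1, extinction prob q < 1.
Solve s = exp(mu*(s-1)) iteratively.
q = 0.2328

0.2328


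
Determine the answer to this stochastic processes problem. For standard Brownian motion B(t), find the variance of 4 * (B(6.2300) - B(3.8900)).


Var(alpha*(B(t)-B(s))) = alpha^2 * (t-s)
= 4^2 * (6.2300 - 3.8900)
= 16 * 2.3400
= 37.4400

37.4400


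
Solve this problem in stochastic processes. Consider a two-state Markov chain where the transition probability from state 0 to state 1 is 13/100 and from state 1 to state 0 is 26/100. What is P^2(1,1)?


Computing P^2 by matrix multiplication.
P = [[0.8700, 0.1300], [0.2600, 0.7400]]
After raising P to the power 2:
P^2(1,1) = 0.5814

0.5814


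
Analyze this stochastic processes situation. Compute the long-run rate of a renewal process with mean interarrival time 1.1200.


Long-run renewal rate = 1/E(X)
= 1/1.1200
= 0.8929

0.8929


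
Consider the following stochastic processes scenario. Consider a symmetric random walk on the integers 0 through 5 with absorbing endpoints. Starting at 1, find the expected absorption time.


For symmetric RW on 0,...,N with absorbing barriers, E(i) = i*(N-i)
E(1) = 1 * 4 = 4

4


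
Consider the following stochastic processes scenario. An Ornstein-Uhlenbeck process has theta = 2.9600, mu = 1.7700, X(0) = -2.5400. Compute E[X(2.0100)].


E[X(t)] = mu + (X(0) - mu)*exp(-theta*t)
= 1.7700 + (-2.5400 - 1.7700)*exp(-2.9600*2.0100)
= 1.7700 + -4.3100 * 0.0026
= 1.7588

1.7588


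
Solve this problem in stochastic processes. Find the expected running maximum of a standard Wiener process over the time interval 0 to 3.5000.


E(max B(s)) = sqrt(2t/pi)
= sqrt(2*3.5000/pi)
= sqrt(2.2282)
= 1.4927

1.4927


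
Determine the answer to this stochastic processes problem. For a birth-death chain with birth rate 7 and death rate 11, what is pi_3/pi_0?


For birth-death process, pi_n/pi_0 = (lambda/mu)^n
= (7/11)^3
= 0.2577

0.2577


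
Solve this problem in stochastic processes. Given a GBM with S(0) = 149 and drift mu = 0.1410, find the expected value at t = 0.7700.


E[S(t)] = S(0) * exp(mu * t)
= 149 * exp(0.1410 * 0.7700)
= 149 * 1.1147
= 166.0878

166.0878


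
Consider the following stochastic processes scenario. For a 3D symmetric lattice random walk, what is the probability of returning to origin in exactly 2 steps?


P(return in 2 steps) = P(reverse first step) = 1/(2d)
= 1/6
= 0.1667

0.1667


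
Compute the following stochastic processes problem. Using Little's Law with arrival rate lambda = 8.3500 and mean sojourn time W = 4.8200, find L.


Little's Law: L = lambda * W
= 8.3500 * 4.8200
= 40.2470

40.2470


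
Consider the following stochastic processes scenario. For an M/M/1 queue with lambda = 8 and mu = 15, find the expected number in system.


rho = 8/15 = 0.5333
L = rho/(1-rho)
= 0.5333/0.4667
= 1.1429

1.1429


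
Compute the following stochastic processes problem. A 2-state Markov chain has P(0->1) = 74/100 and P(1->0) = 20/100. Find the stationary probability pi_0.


Stationary distribution: pi_0 = p10/(p01+p10), pi_1 = p01/(p01+p10)
p01 = 0.7400, p10 = 0.2000
pi_0 = 0.2128

0.2128


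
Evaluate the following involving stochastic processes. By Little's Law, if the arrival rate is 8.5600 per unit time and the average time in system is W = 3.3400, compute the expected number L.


Little's Law: L = lambda * W
= 8.5600 * 3.3400
= 28.5904

28.5904


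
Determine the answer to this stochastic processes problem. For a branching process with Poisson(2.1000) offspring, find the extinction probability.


Since mu = 2.1000 > 1, extinction prob q < 1.
Solve s = exp(mu*(s-1)) iteratively.
q = 0.1779

0.1779


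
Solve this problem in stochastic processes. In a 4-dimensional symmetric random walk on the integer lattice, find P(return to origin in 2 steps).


P(return in 2 steps) = P(reverse first step) = 1/(2d)
= 1/8
= 0.1250

0.1250


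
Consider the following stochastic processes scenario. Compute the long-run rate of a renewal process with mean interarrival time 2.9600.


Long-run renewal rate = 1/E(X)
= 1/2.9600
= 0.3378

0.3378


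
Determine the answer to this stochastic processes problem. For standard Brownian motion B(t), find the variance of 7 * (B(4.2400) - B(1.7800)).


Var(alpha*(B(t)-B(s))) = alpha^2 * (t-s)
= 7^2 * (4.2400 - 1.7800)
= 49 * 2.4600
= 120.5400

120.5400


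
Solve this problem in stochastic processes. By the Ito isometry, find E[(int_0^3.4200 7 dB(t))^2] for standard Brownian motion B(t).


By Ito isometry: E[(int f dB)^2] = int f^2 dt
= 7^2 * 3.4200
= 49 * 3.4200 = 167.5800

167.5800


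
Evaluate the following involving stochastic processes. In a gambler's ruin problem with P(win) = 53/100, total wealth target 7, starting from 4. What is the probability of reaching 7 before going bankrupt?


Gambler's ruin formula:
r = q/p = 0.4700/0.5300 = 0.8868
P(win) = (1 - r^i)/(1 - r^N)
= (1 - 0.8868^4)/(1 - 0.8868^7)
= 0.6709

0.6709


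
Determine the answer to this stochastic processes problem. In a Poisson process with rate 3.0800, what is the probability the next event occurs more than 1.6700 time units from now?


P(X > t) = exp(-lambda * t)
= exp(-3.0800 * 1.6700)
= exp(-5.1436) = 0.0058

0.0058


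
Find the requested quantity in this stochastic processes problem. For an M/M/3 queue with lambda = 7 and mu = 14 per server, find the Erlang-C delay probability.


a = lambda/mu = 0.5000
rho = a/c = 0.1667
Erlang-C formula applied:
C(c,a) = 0.0152

0.0152


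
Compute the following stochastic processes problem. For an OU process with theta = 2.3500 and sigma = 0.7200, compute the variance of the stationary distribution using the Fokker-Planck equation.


Stationary variance = sigma^2 / (2*theta)
= 0.7200^2 / (2*2.3500)
= 0.5184 / 4.7000
= 0.1103

0.1103


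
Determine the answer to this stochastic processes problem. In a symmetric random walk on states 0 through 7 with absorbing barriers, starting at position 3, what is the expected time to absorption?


For symmetric RW on 0,...,N with absorbing barriers, E(i) = i*(N-i)
E(3) = 3 * 4 = 12

12


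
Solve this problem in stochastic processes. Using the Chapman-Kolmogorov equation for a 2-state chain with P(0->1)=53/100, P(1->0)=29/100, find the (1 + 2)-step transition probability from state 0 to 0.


P^3 = P^1 * P^2
Computing via matrix multiplication of the transition matrix.
Entry (0,0) of P^3 = 0.3574

0.3574


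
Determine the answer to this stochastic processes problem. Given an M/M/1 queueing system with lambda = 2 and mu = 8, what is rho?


rho = lambda/mu
= 2/8
= 0.2500

0.2500


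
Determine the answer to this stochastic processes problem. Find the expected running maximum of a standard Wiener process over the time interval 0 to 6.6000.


E(max B(s)) = sqrt(2t/pi)
= sqrt(2*6.6000/pi)
= sqrt(4.2017)
= 2.0498

2.0498


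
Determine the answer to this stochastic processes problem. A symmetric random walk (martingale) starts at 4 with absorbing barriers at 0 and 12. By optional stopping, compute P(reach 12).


By optional stopping theorem: E(M at tau) = M(0) = 4
P(hit 12)*12 + P(hit 0)*0 = 4
P(hit 12) = (4 - 0)/(12 - 0) = 1/3 = 0.3333

0.3333


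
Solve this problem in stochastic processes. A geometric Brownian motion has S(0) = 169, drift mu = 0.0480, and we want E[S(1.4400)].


E[S(t)] = S(0) * exp(mu * t)
= 169 * exp(0.0480 * 1.4400)
= 169 * 1.0716
= 181.0944

181.0944


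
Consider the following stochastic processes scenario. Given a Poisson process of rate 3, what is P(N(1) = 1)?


P(N(t)=k) = (lambda*t)^k * exp(-lambda*t) / k!
lambda*t = 3
= 3^1 * exp(-3) / 1!
= 3 * 0.0498 / 1
= 0.1494

0.1494


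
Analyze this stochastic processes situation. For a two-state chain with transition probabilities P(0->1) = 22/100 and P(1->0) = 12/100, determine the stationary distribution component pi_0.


Stationary distribution: pi_0 = p10/(p01+p10), pi_1 = p01/(p01+p10)
p01 = 0.2200, p10 = 0.1200
pi_0 = 0.3529

0.3529


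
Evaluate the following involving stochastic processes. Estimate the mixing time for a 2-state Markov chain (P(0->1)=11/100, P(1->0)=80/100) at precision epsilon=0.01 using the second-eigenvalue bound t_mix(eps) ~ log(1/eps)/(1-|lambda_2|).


lambda_2 = |1 - p01 - p10| = |1 - 0.1100 - 0.8000| = 0.0900
t_mix ~ log(1/eps)/(1 - |lambda_2|)
= log(100)/(1 - 0.0900) = 4.6052/0.9100
= 5.0606

5.0606


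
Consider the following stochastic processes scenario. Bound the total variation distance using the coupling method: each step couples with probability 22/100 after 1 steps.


TV distance bound <= (1-delta)^n
= (1 - 0.2200)^1
= 0.7800^1
= 0.7800

0.7800


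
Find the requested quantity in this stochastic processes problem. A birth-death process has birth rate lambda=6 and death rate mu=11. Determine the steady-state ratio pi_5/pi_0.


For birth-death process, pi_n/pi_0 = (lambda/mu)^n
= (6/11)^5
= 0.0483

0.0483


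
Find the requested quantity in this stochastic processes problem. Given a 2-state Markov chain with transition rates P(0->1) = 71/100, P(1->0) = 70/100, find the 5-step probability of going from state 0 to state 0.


Computing P^5 by matrix multiplication.
P = [[0.2900, 0.7100], [0.7000, 0.3000]]
After raising P to the power 5:
P^5(0,0) = 0.4906

0.4906


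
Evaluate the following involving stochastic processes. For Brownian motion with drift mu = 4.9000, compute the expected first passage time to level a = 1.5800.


Expected first passage time = a/mu
= 1.5800/4.9000
= 0.3224

0.3224


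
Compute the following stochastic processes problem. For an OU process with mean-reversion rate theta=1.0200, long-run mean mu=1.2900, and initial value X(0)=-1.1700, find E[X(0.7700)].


E[X(t)] = mu + (X(0) - mu)*exp(-theta*t)
= 1.2900 + (-1.1700 - 1.2900)*exp(-1.0200*0.7700)
= 1.2900 + -2.4600 * 0.4559
= 0.1684

0.1684


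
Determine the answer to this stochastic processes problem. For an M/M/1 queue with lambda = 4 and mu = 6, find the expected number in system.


rho = 4/6 = 0.6667
L = rho/(1-rho)
= 0.6667/0.3333
= 2.0000

2.0000


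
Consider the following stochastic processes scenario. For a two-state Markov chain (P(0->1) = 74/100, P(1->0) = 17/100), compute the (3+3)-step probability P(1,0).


P^6 = P^3 * P^3
Computing via matrix multiplication of the transition matrix.
Entry (1,0) of P^6 = 0.1868

0.1868


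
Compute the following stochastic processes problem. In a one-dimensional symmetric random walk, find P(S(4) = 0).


P(S(4) = 0) = C(4,2) / 4^2
= 6 / 16
= 0.3750

0.3750


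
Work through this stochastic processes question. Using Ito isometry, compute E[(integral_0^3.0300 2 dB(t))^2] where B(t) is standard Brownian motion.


By Ito isometry: E[(int f dB)^2] = int f^2 dt
= 2^2 * 3.0300
= 4 * 3.0300 = 12.1200

12.1200


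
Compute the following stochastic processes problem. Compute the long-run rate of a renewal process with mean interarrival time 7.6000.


Long-run renewal rate = 1/E(X)
= 1/7.6000
= 0.1316

0.1316


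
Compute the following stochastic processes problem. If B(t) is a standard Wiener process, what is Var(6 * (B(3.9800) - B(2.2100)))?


Var(alpha*(B(t)-B(s))) = alpha^2 * (t-s)
= 6^2 * (3.9800 - 2.2100)
= 36 * 1.7700
= 63.7200

63.7200


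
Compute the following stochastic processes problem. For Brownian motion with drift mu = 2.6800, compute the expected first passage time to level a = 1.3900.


Expected first passage time = a/mu
= 1.3900/2.6800
= 0.5187

0.5187


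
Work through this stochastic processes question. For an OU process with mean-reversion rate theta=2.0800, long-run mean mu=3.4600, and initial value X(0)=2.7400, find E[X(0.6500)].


E[X(t)] = mu + (X(0) - mu)*exp(-theta*t)
= 3.4600 + (2.7400 - 3.4600)*exp(-2.0800*0.6500)
= 3.4600 + -0.7200 * 0.2587
= 3.2737

3.2737


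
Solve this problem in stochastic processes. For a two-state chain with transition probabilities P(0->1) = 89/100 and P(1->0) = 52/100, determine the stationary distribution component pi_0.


Stationary distribution: pi_0 = p10/(p01+p10), pi_1 = p01/(p01+p10)
p01 = 0.8900, p10 = 0.5200
pi_0 = 0.3688

0.3688


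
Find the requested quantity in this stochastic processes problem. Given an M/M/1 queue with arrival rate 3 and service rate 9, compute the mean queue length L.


rho = 3/9 = 0.3333
L = rho/(1-rho)
= 0.3333/0.6667
= 0.5000

0.5000


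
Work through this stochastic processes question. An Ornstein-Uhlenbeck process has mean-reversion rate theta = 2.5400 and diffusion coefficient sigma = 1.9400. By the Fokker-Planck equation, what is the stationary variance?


Stationary variance = sigma^2 / (2*theta)
= 1.9400^2 / (2*2.5400)
= 3.7636 / 5.0800
= 0.7409

0.7409


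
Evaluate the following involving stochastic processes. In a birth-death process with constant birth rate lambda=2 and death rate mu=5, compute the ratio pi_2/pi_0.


For birth-death process, pi_n/pi_0 = (lambda/mu)^n
= (2/5)^2
= 0.1600

0.1600


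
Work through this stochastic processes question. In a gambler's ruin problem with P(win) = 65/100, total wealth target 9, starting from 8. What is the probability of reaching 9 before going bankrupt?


Gambler's ruin formula:
r = q/p = 0.3500/0.6500 = 0.5385
P(win) = (1 - r^i)/(1 - r^N)
= (1 - 0.5385^8)/(1 - 0.5385^9)
= 0.9967

0.9967


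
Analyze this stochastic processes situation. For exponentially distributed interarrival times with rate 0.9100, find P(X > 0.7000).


P(X > t) = exp(-lambda * t)
= exp(-0.9100 * 0.7000)
= exp(-0.6370) = 0.5289

0.5289


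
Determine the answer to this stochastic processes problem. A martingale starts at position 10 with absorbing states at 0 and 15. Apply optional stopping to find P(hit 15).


By optional stopping theorem: E(M at tau) = M(0) = 10
P(hit 15)*15 + P(hit 0)*0 = 10
P(hit 15) = (10 - 0)/(15 - 0) = 2/3 = 0.6667

0.6667


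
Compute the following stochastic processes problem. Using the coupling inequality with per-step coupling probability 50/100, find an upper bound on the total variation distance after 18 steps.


TV distance bound <= (1-delta)^n
= (1 - 0.5000)^18
= 0.5000^18
= 3.8147e-06

3.8147e-06


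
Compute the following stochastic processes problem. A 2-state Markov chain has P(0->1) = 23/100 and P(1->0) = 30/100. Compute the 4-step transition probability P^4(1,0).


Computing P^4 by matrix multiplication.
P = [[0.7700, 0.2300], [0.3000, 0.7000]]
After raising P to the power 4:
P^4(1,0) = 0.5384

0.5384


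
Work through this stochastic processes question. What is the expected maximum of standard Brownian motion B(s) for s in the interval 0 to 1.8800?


E(max B(s)) = sqrt(2t/pi)
= sqrt(2*1.8800/pi)
= sqrt(1.1968)
= 1.0940

1.0940


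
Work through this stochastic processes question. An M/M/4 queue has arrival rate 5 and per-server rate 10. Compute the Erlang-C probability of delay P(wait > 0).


a = lambda/mu = 0.5000
rho = a/c = 0.1250
Erlang-C formula applied:
C(c,a) = 0.0018

0.0018


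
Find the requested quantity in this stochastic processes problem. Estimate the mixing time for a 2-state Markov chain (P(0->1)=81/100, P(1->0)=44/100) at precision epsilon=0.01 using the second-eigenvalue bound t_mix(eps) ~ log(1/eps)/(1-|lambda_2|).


lambda_2 = |1 - p01 - p10| = |1 - 0.8100 - 0.4400| = 0.2500
t_mix ~ log(1/eps)/(1 - |lambda_2|)
= log(100)/(1 - 0.2500) = 4.6052/0.7500
= 6.1402

6.1402


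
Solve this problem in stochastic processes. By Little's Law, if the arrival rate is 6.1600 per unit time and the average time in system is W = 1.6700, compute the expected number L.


Little's Law: L = lambda * W
= 6.1600 * 1.6700
= 10.2872

10.2872


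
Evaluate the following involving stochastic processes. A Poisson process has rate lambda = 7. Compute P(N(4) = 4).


P(N(t)=k) = (lambda*t)^k * exp(-lambda*t) / k!
lambda*t = 28
= 28^4 * exp(-28) / 4!
= 614656 * 6.9144e-13 / 24
= 1.7708e-08

1.7708e-08


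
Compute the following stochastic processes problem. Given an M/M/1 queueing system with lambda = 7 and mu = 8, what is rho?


rho = lambda/mu
= 7/8
= 0.8750

0.8750


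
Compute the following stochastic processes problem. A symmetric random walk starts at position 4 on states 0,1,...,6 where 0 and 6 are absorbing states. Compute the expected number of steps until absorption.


For symmetric RW on 0,...,N with absorbing barriers, E(i) = i*(N-i)
E(4) = 4 * 2 = 8

8


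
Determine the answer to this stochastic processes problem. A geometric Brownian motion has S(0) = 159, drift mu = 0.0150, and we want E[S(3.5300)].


E[S(t)] = S(0) * exp(mu * t)
= 159 * exp(0.0150 * 3.5300)
= 159 * 1.0544
= 167.6459

167.6459


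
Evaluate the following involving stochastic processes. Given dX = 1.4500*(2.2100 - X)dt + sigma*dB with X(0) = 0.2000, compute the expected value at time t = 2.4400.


E[X(t)] = mu + (X(0) - mu)*exp(-theta*t)
= 2.2100 + (0.2000 - 2.2100)*exp(-1.4500*2.4400)
= 2.2100 + -2.0100 * 0.0291
= 2.1516

2.1516


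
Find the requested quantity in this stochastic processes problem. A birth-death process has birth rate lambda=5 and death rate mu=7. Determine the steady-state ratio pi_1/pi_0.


For birth-death process, pi_n/pi_0 = (lambda/mu)^n
= (5/7)^1
= 0.7143

0.7143


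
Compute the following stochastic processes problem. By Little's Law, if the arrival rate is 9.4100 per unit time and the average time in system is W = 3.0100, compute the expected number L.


Little's Law: L = lambda * W
= 9.4100 * 3.0100
= 28.3241

28.3241


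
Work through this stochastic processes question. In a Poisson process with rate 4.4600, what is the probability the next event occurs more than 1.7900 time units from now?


P(X > t) = exp(-lambda * t)
= exp(-4.4600 * 1.7900)
= exp(-7.9834) = 3.4108e-04

3.4108e-04


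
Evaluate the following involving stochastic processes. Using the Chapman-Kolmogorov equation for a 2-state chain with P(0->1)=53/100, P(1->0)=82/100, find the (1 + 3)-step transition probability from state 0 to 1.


P^4 = P^1 * P^3
Computing via matrix multiplication of the transition matrix.
Entry (0,1) of P^4 = 0.3867

0.3867


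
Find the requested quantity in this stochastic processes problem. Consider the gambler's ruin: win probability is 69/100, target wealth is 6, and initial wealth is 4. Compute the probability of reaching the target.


Gambler's ruin formula:
r = q/p = 0.3100/0.6900 = 0.4493
P(win) = (1 - r^i)/(1 - r^N)
= (1 - 0.4493^4)/(1 - 0.4493^6)
= 0.9672

0.9672


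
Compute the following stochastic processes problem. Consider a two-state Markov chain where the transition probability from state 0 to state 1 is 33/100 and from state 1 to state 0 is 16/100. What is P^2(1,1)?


Computing P^2 by matrix multiplication.
P = [[0.6700, 0.3300], [0.1600, 0.8400]]
After raising P to the power 2:
P^2(1,1) = 0.7584

0.7584


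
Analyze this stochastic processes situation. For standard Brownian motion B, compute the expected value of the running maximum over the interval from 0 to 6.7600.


E(max B(s)) = sqrt(2t/pi)
= sqrt(2*6.7600/pi)
= sqrt(4.3035)
= 2.0745

2.0745


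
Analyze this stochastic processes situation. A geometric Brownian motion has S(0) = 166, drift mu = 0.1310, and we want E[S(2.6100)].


E[S(t)] = S(0) * exp(mu * t)
= 166 * exp(0.1310 * 2.6100)
= 166 * 1.4076
= 233.6672

233.6672


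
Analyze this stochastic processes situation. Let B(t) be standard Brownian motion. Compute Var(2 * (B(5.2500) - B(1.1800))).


Var(alpha*(B(t)-B(s))) = alpha^2 * (t-s)
= 2^2 * (5.2500 - 1.1800)
= 4 * 4.0700
= 16.2800

16.2800


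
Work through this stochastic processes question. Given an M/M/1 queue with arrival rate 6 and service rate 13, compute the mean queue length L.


rho = 6/13 = 0.4615
L = rho/(1-rho)
= 0.4615/0.5385
= 0.8571

0.8571


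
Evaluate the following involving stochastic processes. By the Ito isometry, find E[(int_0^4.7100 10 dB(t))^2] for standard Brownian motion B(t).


By Ito isometry: E[(int f dB)^2] = int f^2 dt
= 10^2 * 4.7100
= 100 * 4.7100 = 471.0000

471.0000


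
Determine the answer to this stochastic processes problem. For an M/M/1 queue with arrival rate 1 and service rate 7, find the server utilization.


rho = lambda/mu
= 1/7
= 0.1429

0.1429


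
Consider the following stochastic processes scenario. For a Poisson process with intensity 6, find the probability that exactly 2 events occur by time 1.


P(N(t)=k) = (lambda*t)^k * exp(-lambda*t) / k!
lambda*t = 6
= 6^2 * exp(-6) / 2!
= 36 * 0.0025 / 2
= 0.0446

0.0446


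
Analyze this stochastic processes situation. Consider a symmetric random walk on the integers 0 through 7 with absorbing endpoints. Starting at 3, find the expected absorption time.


For symmetric RW on 0,...,N with absorbing barriers, E(i) = i*(N-i)
E(3) = 3 * 4 = 12

12


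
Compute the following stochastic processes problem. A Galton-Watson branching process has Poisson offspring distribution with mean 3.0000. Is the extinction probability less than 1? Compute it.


Since mu = 3.0000 > 1, extinction prob q < 1.
Solve s = exp(mu*(s-1)) iteratively.
q = 0.0595

0.0595


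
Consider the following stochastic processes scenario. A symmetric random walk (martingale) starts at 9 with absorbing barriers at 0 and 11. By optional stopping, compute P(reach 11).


By optional stopping theorem: E(M at tau) = M(0) = 9
P(hit 11)*11 + P(hit 0)*0 = 9
P(hit 11) = (9 - 0)/(11 - 0) = 9/11 = 0.8182

0.8182


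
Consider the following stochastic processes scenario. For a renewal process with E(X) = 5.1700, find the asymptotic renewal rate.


Long-run renewal rate = 1/E(X)
= 1/5.1700
= 0.1934

0.1934


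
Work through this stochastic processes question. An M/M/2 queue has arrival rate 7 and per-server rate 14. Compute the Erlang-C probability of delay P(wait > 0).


a = lambda/mu = 0.5000
rho = a/c = 0.2500
Erlang-C formula applied:
C(c,a) = 0.1000

0.1000


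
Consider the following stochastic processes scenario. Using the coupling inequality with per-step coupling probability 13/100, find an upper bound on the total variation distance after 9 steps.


TV distance bound <= (1-delta)^n
= (1 - 0.1300)^9
= 0.8700^9
= 0.2855

0.2855


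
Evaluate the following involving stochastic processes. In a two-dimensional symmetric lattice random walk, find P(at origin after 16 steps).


P = C(16,8)^2 / 4^16
= 12870^2 / 4294967296
= 165636900 / 4294967296
= 0.0386

0.0386


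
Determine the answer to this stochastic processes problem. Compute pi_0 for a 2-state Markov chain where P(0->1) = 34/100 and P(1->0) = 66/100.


Stationary distribution: pi_0 = p10/(p01+p10), pi_1 = p01/(p01+p10)
p01 = 0.3400, p10 = 0.6600
pi_0 = 0.6600

0.6600


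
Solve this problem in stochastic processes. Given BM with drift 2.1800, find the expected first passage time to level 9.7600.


Expected first passage time = a/mu
= 9.7600/2.1800
= 4.4771

4.4771


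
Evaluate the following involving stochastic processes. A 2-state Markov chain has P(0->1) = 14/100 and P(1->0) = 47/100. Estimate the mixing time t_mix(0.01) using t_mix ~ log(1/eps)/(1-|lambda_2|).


lambda_2 = |1 - p01 - p10| = |1 - 0.1400 - 0.4700| = 0.3900
t_mix ~ log(1/eps)/(1 - |lambda_2|)
= log(100)/(1 - 0.3900) = 4.6052/0.6100
= 7.5495

7.5495


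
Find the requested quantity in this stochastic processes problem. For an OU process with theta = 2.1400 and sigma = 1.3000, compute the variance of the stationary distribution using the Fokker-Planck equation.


Stationary variance = sigma^2 / (2*theta)
= 1.3000^2 / (2*2.1400)
= 1.6900 / 4.2800
= 0.3949

0.3949


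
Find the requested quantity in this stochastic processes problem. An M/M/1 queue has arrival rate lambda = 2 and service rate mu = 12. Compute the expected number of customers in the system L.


rho = 2/12 = 0.1667
L = rho/(1-rho)
= 0.1667/0.8333
= 0.2000

0.2000


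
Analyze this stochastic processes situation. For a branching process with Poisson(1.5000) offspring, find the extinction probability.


Since mu = 1.5000 > 1, extinction prob q < 1.
Solve s = exp(mu*(s-1)) iteratively.
q = 0.4172

0.4172


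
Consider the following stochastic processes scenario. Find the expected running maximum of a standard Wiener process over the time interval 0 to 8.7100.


E(max B(s)) = sqrt(2t/pi)
= sqrt(2*8.7100/pi)
= sqrt(5.5450)
= 2.3548

2.3548


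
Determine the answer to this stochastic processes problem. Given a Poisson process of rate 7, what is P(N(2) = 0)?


P(N(t)=k) = (lambda*t)^k * exp(-lambda*t) / k!
lambda*t = 14
= 14^0 * exp(-14) / 0!
= 1 * 8.3153e-07 / 1
= 8.3153e-07

8.3153e-07


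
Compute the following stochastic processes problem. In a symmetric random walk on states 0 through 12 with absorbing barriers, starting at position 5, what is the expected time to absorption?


For symmetric RW on 0,...,N with absorbing barriers, E(i) = i*(N-i)
E(5) = 5 * 7 = 35

35


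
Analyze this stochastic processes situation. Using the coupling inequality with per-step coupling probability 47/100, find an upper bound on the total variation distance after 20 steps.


TV distance bound <= (1-delta)^n
= (1 - 0.4700)^20
= 0.5300^20
= 3.0586e-06

3.0586e-06


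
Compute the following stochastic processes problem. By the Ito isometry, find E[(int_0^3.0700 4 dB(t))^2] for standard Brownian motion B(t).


By Ito isometry: E[(int f dB)^2] = int f^2 dt
= 4^2 * 3.0700
= 16 * 3.0700 = 49.1200

49.1200


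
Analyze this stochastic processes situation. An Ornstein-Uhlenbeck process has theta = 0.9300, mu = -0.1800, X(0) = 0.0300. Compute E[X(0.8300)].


E[X(t)] = mu + (X(0) - mu)*exp(-theta*t)
= -0.1800 + (0.0300 - -0.1800)*exp(-0.9300*0.8300)
= -0.1800 + 0.2100 * 0.4621
= -0.0830

-0.0830


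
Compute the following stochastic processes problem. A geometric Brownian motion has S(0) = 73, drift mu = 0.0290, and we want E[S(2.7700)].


E[S(t)] = S(0) * exp(mu * t)
= 73 * exp(0.0290 * 2.7700)
= 73 * 1.0836
= 79.1061

79.1061


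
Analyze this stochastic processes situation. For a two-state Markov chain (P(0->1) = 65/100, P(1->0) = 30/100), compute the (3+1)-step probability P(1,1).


P^4 = P^3 * P^1
Computing via matrix multiplication of the transition matrix.
Entry (1,1) of P^4 = 0.6842

0.6842


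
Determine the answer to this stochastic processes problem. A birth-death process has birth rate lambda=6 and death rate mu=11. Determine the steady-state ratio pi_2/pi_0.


For birth-death process, pi_n/pi_0 = (lambda/mu)^n
= (6/11)^2
= 0.2975

0.2975


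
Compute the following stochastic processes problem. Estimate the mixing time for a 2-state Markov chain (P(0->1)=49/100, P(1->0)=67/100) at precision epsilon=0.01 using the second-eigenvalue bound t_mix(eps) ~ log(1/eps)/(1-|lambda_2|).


lambda_2 = |1 - p01 - p10| = |1 - 0.4900 - 0.6700| = 0.1600
t_mix ~ log(1/eps)/(1 - |lambda_2|)
= log(100)/(1 - 0.1600) = 4.6052/0.8400
= 5.4823

5.4823


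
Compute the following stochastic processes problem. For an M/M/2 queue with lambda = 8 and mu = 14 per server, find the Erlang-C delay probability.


a = lambda/mu = 0.5714
rho = a/c = 0.2857
Erlang-C formula applied:
C(c,a) = 0.1270

0.1270


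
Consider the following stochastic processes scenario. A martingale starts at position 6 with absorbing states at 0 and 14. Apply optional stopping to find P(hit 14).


By optional stopping theorem: E(M at tau) = M(0) = 6
P(hit 14)*14 + P(hit 0)*0 = 6
P(hit 14) = (6 - 0)/(14 - 0) = 3/7 = 0.4286

0.4286


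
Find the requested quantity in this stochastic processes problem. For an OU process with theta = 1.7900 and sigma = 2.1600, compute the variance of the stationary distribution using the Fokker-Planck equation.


Stationary variance = sigma^2 / (2*theta)
= 2.1600^2 / (2*1.7900)
= 4.6656 / 3.5800
= 1.3032

1.3032


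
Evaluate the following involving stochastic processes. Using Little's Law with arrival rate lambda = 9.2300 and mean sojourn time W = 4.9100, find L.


Little's Law: L = lambda * W
= 9.2300 * 4.9100
= 45.3193

45.3193


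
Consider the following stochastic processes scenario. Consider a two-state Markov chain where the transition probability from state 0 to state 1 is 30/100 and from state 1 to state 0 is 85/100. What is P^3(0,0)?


Computing P^3 by matrix multiplication.
P = [[0.7000, 0.3000], [0.8500, 0.1500]]
After raising P to the power 3:
P^3(0,0) = 0.7382

0.7382


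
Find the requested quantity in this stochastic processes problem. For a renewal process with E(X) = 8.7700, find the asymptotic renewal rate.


Long-run renewal rate = 1/E(X)
= 1/8.7700
= 0.1140

0.1140


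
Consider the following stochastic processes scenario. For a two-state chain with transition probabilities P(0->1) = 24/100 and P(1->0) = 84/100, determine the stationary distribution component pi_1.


Stationary distribution: pi_0 = p10/(p01+p10), pi_1 = p01/(p01+p10)
p01 = 0.2400, p10 = 0.8400
pi_1 = 0.2222

0.2222


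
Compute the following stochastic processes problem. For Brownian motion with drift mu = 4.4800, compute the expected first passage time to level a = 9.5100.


Expected first passage time = a/mu
= 9.5100/4.4800
= 2.1228

2.1228


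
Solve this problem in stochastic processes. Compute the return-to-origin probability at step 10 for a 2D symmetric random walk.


P = C(10,5)^2 / 4^10
= 252^2 / 1048576
= 63504 / 1048576
= 0.0606

0.0606


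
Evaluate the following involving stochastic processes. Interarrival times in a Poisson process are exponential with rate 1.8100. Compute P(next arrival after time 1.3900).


P(X > t) = exp(-lambda * t)
= exp(-1.8100 * 1.3900)
= exp(-2.5159) = 0.0808

0.0808


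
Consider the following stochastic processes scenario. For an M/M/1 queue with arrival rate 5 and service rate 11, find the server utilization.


rho = lambda/mu
= 5/11
= 0.4545

0.4545


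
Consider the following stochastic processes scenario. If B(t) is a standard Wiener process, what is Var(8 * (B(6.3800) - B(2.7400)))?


Var(alpha*(B(t)-B(s))) = alpha^2 * (t-s)
= 8^2 * (6.3800 - 2.7400)
= 64 * 3.6400
= 232.9600

232.9600


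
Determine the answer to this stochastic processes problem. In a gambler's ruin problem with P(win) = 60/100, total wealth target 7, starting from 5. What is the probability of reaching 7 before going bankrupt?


Gambler's ruin formula:
r = q/p = 0.4000/0.6000 = 0.6667
P(win) = (1 - r^i)/(1 - r^N)
= (1 - 0.6667^5)/(1 - 0.6667^7)
= 0.9223

0.9223


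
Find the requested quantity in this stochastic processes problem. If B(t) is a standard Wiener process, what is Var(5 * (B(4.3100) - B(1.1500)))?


Var(alpha*(B(t)-B(s))) = alpha^2 * (t-s)
= 5^2 * (4.3100 - 1.1500)
= 25 * 3.1600
= 79.0000

79.0000


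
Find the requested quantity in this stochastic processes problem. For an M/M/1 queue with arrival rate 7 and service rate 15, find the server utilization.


rho = lambda/mu
= 7/15
= 0.4667

0.4667


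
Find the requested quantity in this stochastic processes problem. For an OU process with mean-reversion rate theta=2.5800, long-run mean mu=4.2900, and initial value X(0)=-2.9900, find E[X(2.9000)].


E[X(t)] = mu + (X(0) - mu)*exp(-theta*t)
= 4.2900 + (-2.9900 - 4.2900)*exp(-2.5800*2.9000)
= 4.2900 + -7.2800 * 5.6313e-04
= 4.2859

4.2859


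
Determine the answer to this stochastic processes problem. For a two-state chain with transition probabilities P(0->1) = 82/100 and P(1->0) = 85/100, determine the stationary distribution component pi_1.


Stationary distribution: pi_0 = p10/(p01+p10), pi_1 = p01/(p01+p10)
p01 = 0.8200, p10 = 0.8500
pi_1 = 0.4910

0.4910


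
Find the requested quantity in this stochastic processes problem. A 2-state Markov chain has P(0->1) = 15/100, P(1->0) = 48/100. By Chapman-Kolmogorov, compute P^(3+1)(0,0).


P^4 = P^3 * P^1
Computing via matrix multiplication of the transition matrix.
Entry (0,0) of P^4 = 0.7664

0.7664


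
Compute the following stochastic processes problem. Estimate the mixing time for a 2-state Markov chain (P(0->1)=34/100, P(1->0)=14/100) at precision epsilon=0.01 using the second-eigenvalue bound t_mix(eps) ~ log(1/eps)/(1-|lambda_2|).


lambda_2 = |1 - p01 - p10| = |1 - 0.3400 - 0.1400| = 0.5200
t_mix ~ log(1/eps)/(1 - |lambda_2|)
= log(100)/(1 - 0.5200) = 4.6052/0.4800
= 9.5941

9.5941


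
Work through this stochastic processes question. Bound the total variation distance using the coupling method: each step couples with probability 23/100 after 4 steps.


TV distance bound <= (1-delta)^n
= (1 - 0.2300)^4
= 0.7700^4
= 0.3515

0.3515


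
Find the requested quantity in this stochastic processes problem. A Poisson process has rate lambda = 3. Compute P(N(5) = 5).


P(N(t)=k) = (lambda*t)^k * exp(-lambda*t) / k!
lambda*t = 15
= 15^5 * exp(-15) / 5!
= 759375 * 3.0590e-07 / 120
= 0.0019

0.0019


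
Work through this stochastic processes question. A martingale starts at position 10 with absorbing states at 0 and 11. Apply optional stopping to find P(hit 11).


By optional stopping theorem: E(M at tau) = M(0) = 10
P(hit 11)*11 + P(hit 0)*0 = 10
P(hit 11) = (10 - 0)/(11 - 0) = 10/11 = 0.9091

0.9091


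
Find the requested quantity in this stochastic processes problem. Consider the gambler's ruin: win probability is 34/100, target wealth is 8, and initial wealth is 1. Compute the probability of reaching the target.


Gambler's ruin formula:
r = q/p = 0.6600/0.3400 = 1.9412
P(win) = (1 - r^i)/(1 - r^N)
= (1 - 1.9412^1)/(1 - 1.9412^8)
= 0.0047

0.0047


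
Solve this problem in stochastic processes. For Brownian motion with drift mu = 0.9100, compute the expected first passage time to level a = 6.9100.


Expected first passage time = a/mu
= 6.9100/0.9100
= 7.5934

7.5934


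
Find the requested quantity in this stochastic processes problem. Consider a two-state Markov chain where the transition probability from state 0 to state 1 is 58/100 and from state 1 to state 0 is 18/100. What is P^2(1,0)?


Computing P^2 by matrix multiplication.
P = [[0.4200, 0.5800], [0.1800, 0.8200]]
After raising P to the power 2:
P^2(1,0) = 0.2232

0.2232


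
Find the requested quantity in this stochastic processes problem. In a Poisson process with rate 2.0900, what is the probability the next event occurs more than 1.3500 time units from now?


P(X > t) = exp(-lambda * t)
= exp(-2.0900 * 1.3500)
= exp(-2.8215) = 0.0595

0.0595


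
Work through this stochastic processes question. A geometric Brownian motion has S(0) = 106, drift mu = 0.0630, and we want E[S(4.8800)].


E[S(t)] = S(0) * exp(mu * t)
= 106 * exp(0.0630 * 4.8800)
= 106 * 1.3599
= 144.1536

144.1536


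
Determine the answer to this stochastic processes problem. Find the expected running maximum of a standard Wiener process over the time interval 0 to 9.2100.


E(max B(s)) = sqrt(2t/pi)
= sqrt(2*9.2100/pi)
= sqrt(5.8633)
= 2.4214

2.4214


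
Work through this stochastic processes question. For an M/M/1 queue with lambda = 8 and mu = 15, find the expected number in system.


rho = 8/15 = 0.5333
L = rho/(1-rho)
= 0.5333/0.4667
= 1.1429

1.1429


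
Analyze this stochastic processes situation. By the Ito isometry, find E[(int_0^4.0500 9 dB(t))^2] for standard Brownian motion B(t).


By Ito isometry: E[(int f dB)^2] = int f^2 dt
= 9^2 * 4.0500
= 81 * 4.0500 = 328.0500

328.0500


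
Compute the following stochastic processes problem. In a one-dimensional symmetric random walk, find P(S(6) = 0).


P(S(6) = 0) = C(6,3) / 4^3
= 20 / 64
= 0.3125

0.3125


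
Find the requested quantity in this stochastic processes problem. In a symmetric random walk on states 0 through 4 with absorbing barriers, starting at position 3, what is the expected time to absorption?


For symmetric RW on 0,...,N with absorbing barriers, E(i) = i*(N-i)
E(3) = 3 * 1 = 3

3


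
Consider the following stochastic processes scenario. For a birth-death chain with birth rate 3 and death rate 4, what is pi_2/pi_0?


For birth-death process, pi_n/pi_0 = (lambda/mu)^n
= (3/4)^2
= 0.5625

0.5625


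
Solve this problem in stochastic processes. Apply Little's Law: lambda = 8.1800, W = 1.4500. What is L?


Little's Law: L = lambda * W
= 8.1800 * 1.4500
= 11.8610

11.8610
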